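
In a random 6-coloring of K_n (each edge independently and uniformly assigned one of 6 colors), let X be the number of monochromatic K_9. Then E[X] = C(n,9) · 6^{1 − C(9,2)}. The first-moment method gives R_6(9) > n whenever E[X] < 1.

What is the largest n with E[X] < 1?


We need C(n, 9) · 6^{1 − 36} < 1, i.e. C(n, 9) < 6^{36 − 1} = 1719070799748422591028658176.
Check values of n near the boundary:
  n = 4404: C(4404, 9) = 1703375445537161676647015880; 1703375445537161676647015880 < 1719070799748422591028658176? YES
  n = 4405: C(4405, 9) = 1706862792900636302463627150; 1706862792900636302463627150 < 1719070799748422591028658176? YES
  n = 4406: C(4406, 9) = 1710356485221788389505285700; 1710356485221788389505285700 < 1719070799748422591028658176? YES
  n = 4407: C(4407, 9) = 1713856532599459170657070050; 1713856532599459170657070050 < 1719070799748422591028658176? YES
  n = 4408: C(4408, 9) = 1717362945146264156457459600; 1717362945146264156457459600 < 1719070799748422591028658176? YES
  n = 4409: C(4409, 9) = 1720875732988608787686577131; 1720875732988608787686577131 < 1719070799748422591028658176? NO
The largest n with C(n, 9) < 1719070799748422591028658176 is n = 4408 (where E[X] = 35778394690547169926197075/35813974994758803979763712 ≈ 0.9990065). Hence R_6(9) > 4408, i.e. R_6(9) ≥ 4409.

Largest n = 4408; hence R_6(9) > 4408.


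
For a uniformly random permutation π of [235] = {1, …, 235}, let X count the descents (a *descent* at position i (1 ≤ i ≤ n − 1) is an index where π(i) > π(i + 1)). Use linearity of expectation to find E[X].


Write X = Σ X_I over i = 1, …, 234, with X_I the indicator of one descent.
There are 234 indicators.
For each fixed i, the pair (π(i), π(i+1)) is a uniformly random ordered pair of distinct values from {1, …, 235}; by symmetry P[π(i) > π(i+1)] = 1/2.
By linearity: E[X] = 234 · (1/2) = (235 − 1) · (1/2) = 117 ≈ 117.00000.

E[X] = 117 = 117.00000.


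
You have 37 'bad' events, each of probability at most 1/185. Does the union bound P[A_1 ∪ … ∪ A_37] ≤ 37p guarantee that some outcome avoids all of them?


Union bound: P[∪_{i=1}^{37} A_i] ≤ Σ_i P[A_i] ≤ 37·p = 37·(1/185) = 1/5.
Numerically: 1/5 ≈ 0.2000.
Is 1/5 < 1? YES.
Since P[∪ A_i] ≤ 1/5 < 1, the complement has P[∩ A_i^c] ≥ 1 − 1/5 = 4/5 > 0, so some outcome avoids every A_i.

37·p = 1/5 ≈ 0.2000; existence CERTIFIED by the union bound.


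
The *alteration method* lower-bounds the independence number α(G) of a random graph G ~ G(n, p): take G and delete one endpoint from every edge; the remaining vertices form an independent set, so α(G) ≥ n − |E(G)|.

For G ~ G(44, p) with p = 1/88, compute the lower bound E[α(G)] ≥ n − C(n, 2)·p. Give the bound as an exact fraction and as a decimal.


E[|E(G)|] = C(44, 2)·p = 946 · (1/88) = 43/4.
E[α(G)] ≥ n − E[|E(G)|] = 44 − 43/4 = 133/4.
Numerically: ≈ 33.250000.
(This is only a lower bound; the true E[α(G)] may be larger.)

E[α(G)] ≥ 133/4 ≈ 33.250000.


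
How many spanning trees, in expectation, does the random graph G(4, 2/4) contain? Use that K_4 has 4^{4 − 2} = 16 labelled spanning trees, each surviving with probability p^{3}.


K_4 has 4^{4 − 2} = 16 labelled spanning trees.
For each such spanning tree H, let X_H = 1 if all 3 edges of H are present in G. Then P[X_H = 1] = p^{3} = (1/2)^{3} = 1/8.
Summing the indicators: E[X] = Σ_H E[X_H] = 16 · p^{3} = 16 · 1/8 = 2.
Numerically: E[X] ≈ 2.

E[X] = 16 · (1/2)^{3} = 2 ≈ 2.


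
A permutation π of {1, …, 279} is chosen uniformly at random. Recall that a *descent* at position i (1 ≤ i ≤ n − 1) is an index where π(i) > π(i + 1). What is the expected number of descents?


Write X = Σ X_I over i = 1, …, 278, with X_I the indicator of one descent.
There are 278 indicators.
For each fixed i, the pair (π(i), π(i+1)) is a uniformly random ordered pair of distinct values from {1, …, 279}; by symmetry P[π(i) > π(i+1)] = 1/2.
By linearity: E[X] = 278 · (1/2) = (279 − 1) · (1/2) = 139 ≈ 139.000000.

E[X] = 139 = 139.000000.


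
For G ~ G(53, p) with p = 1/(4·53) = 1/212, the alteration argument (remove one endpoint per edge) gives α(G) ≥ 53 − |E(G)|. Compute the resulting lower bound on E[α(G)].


E[|E(G)|] = C(53, 2)·p = 1378 · (1/212) = 13/2.
E[α(G)] ≥ n − E[|E(G)|] = 53 − 13/2 = 93/2.
Numerically: ≈ 46.5000.
(This is only a lower bound; the true E[α(G)] may be larger.)

E[α(G)] ≥ 93/2 ≈ 46.5000.


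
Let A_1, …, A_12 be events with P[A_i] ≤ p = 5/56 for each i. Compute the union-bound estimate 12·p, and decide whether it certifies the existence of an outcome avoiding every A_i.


Union bound: P[∪_{i=1}^{12} A_i] ≤ Σ_i P[A_i] ≤ 12·p = 12·(5/56) = 15/14.
Numerically: 15/14 ≈ 1.071429.
Is 15/14 < 1? NO.
Since the bound 15/14 is ≥ 1, the union bound is uninformative here; it does NOT by itself certify existence.

12·p = 15/14 ≈ 1.071429; existence NOT certified by the union bound.


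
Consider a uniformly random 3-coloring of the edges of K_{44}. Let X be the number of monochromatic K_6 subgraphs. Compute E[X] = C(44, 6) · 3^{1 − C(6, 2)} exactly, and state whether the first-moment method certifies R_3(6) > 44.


E[X] = C(44, 6) · 3^{1 − 15} = 7059052 · 3^{−14} = 7059052/4782969.
As a reduced fraction: E[X] = 7059052/4782969 ≈ 1.4759.
Is E[X] < 1? NO.
Since E[X] ≥ 1, the first-moment bound is inconclusive at n = 44; it does NOT by itself certify R_3(6) > 44.

E[X] = 7059052/4782969 ≈ 1.4759; E[X] ≥ 1; first-moment method inconclusive here.


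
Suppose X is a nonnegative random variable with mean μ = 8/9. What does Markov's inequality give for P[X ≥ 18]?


μ = E[X] = 8/9, a = 18.
Markov: P[X ≥ 18] ≤ μ/a = (8/9)/18 = 4/81.
Numerically: ≈ 0.04938.
(Since a = 18 > μ = 0.88889, the bound 4/81 is < 1 and informative.)

P[X ≥ 18] ≤ 4/81 ≈ 0.04938.


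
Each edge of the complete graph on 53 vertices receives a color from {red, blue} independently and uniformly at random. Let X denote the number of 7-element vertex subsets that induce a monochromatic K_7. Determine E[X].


Let X = Σ_S X_S over the C(53, 7) = 154143080 subsets S of size 7, where X_S = 1 if the K_7 on S is monochromatic.
For a fixed S, the K_7 on S has C(7, 2) = 21 edges. P[all 21 edges red] = (1/2)^21, and likewise for blue, so P[monochromatic] = 2·(1/2)^21 = 2^{1 − 21} = 1/1048576.
By linearity of expectation: E[X] = C(53, 7) · 2^{1 − 21} = 154143080 · 1/1048576 = 19267885/131072.
Numerically: E[X] ≈ 147.00230.

E[X] = C(53,7)·2^(1−C(7,2)) = 19267885/131072 ≈ 147.00230.


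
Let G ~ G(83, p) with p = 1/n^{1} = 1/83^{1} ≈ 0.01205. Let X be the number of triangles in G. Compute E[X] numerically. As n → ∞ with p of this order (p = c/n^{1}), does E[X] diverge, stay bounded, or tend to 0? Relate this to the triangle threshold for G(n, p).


Number of potential triangles: C(83, 3) = 91881.
Each occurs with probability p³ ≈ (0.01205)³ ≈ 1.748903e-06.
By linearity: E[X] = C(83, 3)·p³ ≈ 91881 · 1.748903e-06 ≈ 0.1607.
Here α = 1, so p = 1/n is exactly at the triangle threshold p ~ 1/n. Asymptotically E[X] → c³/6 = 1³/6 = 1/6 ≈ 0.1667, a bounded constant. In this regime the triangle count is asymptotically Poisson(c³/6).

E[X] ≈ 0.1607; in regime p = Θ(1/n^{1}) E[X] stays bounded (at the triangle threshold p ~ 1/n).


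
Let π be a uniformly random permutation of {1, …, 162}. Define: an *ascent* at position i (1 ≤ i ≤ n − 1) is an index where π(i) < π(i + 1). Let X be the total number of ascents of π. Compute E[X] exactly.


Write X = Σ X_I over i = 1, …, 161, with X_I the indicator of one ascent.
There are 161 indicators.
For each fixed i, the pair (π(i), π(i+1)) is a uniformly random ordered pair of distinct values from {1, …, 162}; by symmetry P[π(i) < π(i+1)] = 1/2.
By linearity: E[X] = 161 · (1/2) = (162 − 1) · (1/2) = 161/2 ≈ 80.50000.

E[X] = 161/2 = 80.50000.


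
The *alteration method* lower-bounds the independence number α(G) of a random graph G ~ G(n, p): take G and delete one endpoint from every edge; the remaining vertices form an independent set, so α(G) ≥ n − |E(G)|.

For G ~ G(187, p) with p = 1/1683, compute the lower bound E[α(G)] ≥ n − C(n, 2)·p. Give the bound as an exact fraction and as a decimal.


E[|E(G)|] = C(187, 2)·p = 17391 · (1/1683) = 31/3.
E[α(G)] ≥ n − E[|E(G)|] = 187 − 31/3 = 530/3.
Numerically: ≈ 176.66667.
(This is only a lower bound; the true E[α(G)] may be larger.)

E[α(G)] ≥ 530/3 ≈ 176.66667.


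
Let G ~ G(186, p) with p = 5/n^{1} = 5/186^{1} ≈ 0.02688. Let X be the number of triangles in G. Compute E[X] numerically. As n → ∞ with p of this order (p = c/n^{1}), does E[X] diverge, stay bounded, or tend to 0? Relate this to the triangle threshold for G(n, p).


Number of potential triangles: C(186, 3) = 1055240.
Each occurs with probability p³ ≈ (0.02688)³ ≈ 1.942545e-05.
By linearity: E[X] = C(186, 3)·p³ ≈ 1055240 · 1.942545e-05 ≈ 20.4985.
Here α = 1, so p = 5/n is exactly at the triangle threshold p ~ 1/n. Asymptotically E[X] → c³/6 = 5³/6 = 125/6 ≈ 20.8333, a bounded constant. In this regime the triangle count is asymptotically Poisson(c³/6).

E[X] ≈ 20.4985; in regime p = Θ(1/n^{1}) E[X] stays bounded (at the triangle threshold p ~ 1/n).


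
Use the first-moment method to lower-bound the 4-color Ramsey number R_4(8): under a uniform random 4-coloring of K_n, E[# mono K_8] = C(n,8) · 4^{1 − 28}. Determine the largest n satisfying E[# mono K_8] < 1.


We need C(n, 8) · 4^{1 − 28} < 1, i.e. C(n, 8) < 4^{28 − 1} = 18014398509481984.
Check values of n near the boundary:
  n = 406: C(406, 8) = 17082453897995850; 17082453897995850 < 18014398509481984? YES
  n = 407: C(407, 8) = 17424959239309050; 17424959239309050 < 18014398509481984? YES
  n = 408: C(408, 8) = 17773458424095231; 17773458424095231 < 18014398509481984? YES
  n = 409: C(409, 8) = 18128041135797879; 18128041135797879 < 18014398509481984? NO
  n = 410: C(410, 8) = 18488798173326195; 18488798173326195 < 18014398509481984? NO
The largest n with C(n, 8) < 18014398509481984 is n = 408 (where E[X] = 17773458424095231/18014398509481984 ≈ 0.98663). Hence R_4(8) > 408, i.e. R_4(8) ≥ 409.

Largest n = 408; hence R_4(8) > 408.


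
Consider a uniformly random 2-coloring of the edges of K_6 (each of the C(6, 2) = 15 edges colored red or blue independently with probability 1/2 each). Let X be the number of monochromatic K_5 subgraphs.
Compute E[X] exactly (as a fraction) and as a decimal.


Let X = Σ_S X_S over the C(6, 5) = 6 subsets S of size 5, where X_S = 1 if the K_5 on S is monochromatic.
For a fixed S, the K_5 on S has C(5, 2) = 10 edges. P[all 10 edges red] = (1/2)^10, and likewise for blue, so P[monochromatic] = 2·(1/2)^10 = 2^{1 − 10} = 1/512.
Summing: E[X] = C(6, 5) · 2^{1 − 10} = 6 · 1/512 = 3/256.
Numerically: E[X] ≈ 0.011719.

E[X] = C(6,5)·2^(1−C(5,2)) = 3/256 ≈ 0.011719.


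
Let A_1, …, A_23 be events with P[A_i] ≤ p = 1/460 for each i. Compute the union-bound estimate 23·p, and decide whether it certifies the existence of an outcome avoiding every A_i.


Union bound: P[∪_{i=1}^{23} A_i] ≤ Σ_i P[A_i] ≤ 23·p = 23·(1/460) = 1/20.
Numerically: 1/20 ≈ 0.0500000.
Is 1/20 < 1? YES.
Since P[∪ A_i] ≤ 1/20 < 1, the complement has P[∩ A_i^c] ≥ 1 − 1/20 = 19/20 > 0, so some outcome avoids every A_i.

23·p = 1/20 ≈ 0.0500000; existence CERTIFIED by the union bound.


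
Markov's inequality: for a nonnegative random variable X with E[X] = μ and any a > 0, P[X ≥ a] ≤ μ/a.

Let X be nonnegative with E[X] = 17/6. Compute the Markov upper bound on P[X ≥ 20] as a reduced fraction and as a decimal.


μ = E[X] = 17/6, a = 20.
Markov: P[X ≥ 20] ≤ μ/a = (17/6)/20 = 17/120.
Numerically: ≈ 0.141667.
(Since a = 20 > μ = 2.833333, the bound 17/120 is < 1 and informative.)

P[X ≥ 20] ≤ 17/120 ≈ 0.141667.


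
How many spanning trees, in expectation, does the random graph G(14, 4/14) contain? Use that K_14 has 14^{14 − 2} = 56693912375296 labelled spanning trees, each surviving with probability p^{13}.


K_14 has 14^{14 − 2} = 56693912375296 labelled spanning trees.
For each such spanning tree H, let X_H = 1 if all 13 edges of H are present in G. Then P[X_H = 1] = p^{13} = (2/7)^{13} = 8192/96889010407.
By linearity of expectation: E[X] = Σ_H E[X_H] = 56693912375296 · p^{13} = 56693912375296 · 8192/96889010407 = 33554432/7.
Numerically: E[X] ≈ 4.793e+06.

E[X] = 56693912375296 · (2/7)^{13} = 33554432/7 ≈ 4.793e+06.


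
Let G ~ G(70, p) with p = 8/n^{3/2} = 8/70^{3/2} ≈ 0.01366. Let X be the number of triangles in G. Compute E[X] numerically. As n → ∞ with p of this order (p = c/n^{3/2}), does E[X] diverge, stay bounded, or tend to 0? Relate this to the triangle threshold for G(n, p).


Number of potential triangles: C(70, 3) = 54740.
Each occurs with probability p³ ≈ (0.01366)³ ≈ 2.5487591e-06.
By linearity: E[X] = C(70, 3)·p³ ≈ 54740 · 2.5487591e-06 ≈ 0.13952.
Since α = 3/2 > 1, p = c/n^{3/2} = o(1/n) is below the triangle threshold p ~ 1/n. Asymptotically E[X] ~ (c³/6)·n^{3(1−α)} = (8³/6)·n^{-1.5} → 0, so by Markov's inequality G has no triangles w.h.p.

E[X] ≈ 0.13952; in regime p = Θ(1/n^{3/2}) E[X] tends to 0 (below the triangle threshold p ~ 1/n).


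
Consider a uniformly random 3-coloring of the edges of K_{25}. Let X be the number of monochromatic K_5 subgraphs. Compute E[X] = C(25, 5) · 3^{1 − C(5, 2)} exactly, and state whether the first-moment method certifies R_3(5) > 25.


E[X] = C(25, 5) · 3^{1 − 10} = 53130 · 3^{−9} = 53130/19683.
As a reduced fraction: E[X] = 17710/6561 ≈ 2.699284.
Is E[X] < 1? NO.
Since E[X] ≥ 1, the first-moment bound is inconclusive at n = 25; it does NOT by itself certify R_3(5) > 25.

E[X] = 17710/6561 ≈ 2.699284; E[X] ≥ 1; first-moment method inconclusive here.


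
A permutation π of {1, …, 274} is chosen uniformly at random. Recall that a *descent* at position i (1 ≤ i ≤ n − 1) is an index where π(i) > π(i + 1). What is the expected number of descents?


Write X = Σ X_I over i = 1, …, 273, with X_I the indicator of one descent.
There are 273 indicators.
For each fixed i, the pair (π(i), π(i+1)) is a uniformly random ordered pair of distinct values from {1, …, 274}; by symmetry P[π(i) > π(i+1)] = 1/2.
By linearity: E[X] = 273 · (1/2) = (274 − 1) · (1/2) = 273/2 ≈ 136.500000.

E[X] = 273/2 = 136.500000.


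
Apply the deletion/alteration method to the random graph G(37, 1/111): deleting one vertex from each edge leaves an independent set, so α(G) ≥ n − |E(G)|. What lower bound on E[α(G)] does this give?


E[|E(G)|] = C(37, 2)·p = 666 · (1/111) = 6.
E[α(G)] ≥ n − E[|E(G)|] = 37 − 6 = 31.
Numerically: ≈ 31.000000.
(This is only a lower bound; the true E[α(G)] may be larger.)

E[α(G)] ≥ 31 ≈ 31.000000.


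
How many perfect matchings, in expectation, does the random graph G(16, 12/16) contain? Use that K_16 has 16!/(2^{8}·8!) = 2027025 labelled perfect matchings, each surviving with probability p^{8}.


K_16 has 16!/(2^{8}·8!) = 2027025 labelled perfect matchings.
For each such perfect matching H, let X_H = 1 if all 8 edges of H are present in G. Then P[X_H = 1] = p^{8} = (3/4)^{8} = 6561/65536.
Summing the indicators: E[X] = Σ_H E[X_H] = 2027025 · p^{8} = 2027025 · 6561/65536 = 13299311025/65536.
Numerically: E[X] ≈ 202931.

E[X] = 2027025 · (3/4)^{8} = 13299311025/65536 ≈ 202931.


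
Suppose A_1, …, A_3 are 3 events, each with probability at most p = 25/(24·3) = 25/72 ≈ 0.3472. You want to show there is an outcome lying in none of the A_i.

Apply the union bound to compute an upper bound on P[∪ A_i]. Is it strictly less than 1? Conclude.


Union bound: P[∪_{i=1}^{3} A_i] ≤ Σ_i P[A_i] ≤ 3·p = 3·(25/72) = 25/24.
Numerically: 25/24 ≈ 1.0417.
Is 25/24 < 1? NO.
Since the bound 25/24 is ≥ 1, the union bound is uninformative here; it does NOT by itself certify existence.

3·p = 25/24 ≈ 1.0417; existence NOT certified by the union bound.


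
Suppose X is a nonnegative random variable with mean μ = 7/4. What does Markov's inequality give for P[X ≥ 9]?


μ = E[X] = 7/4, a = 9.
Markov: P[X ≥ 9] ≤ μ/a = (7/4)/9 = 7/36.
Numerically: ≈ 0.19444.
(Since a = 9 > μ = 1.75000, the bound 7/36 is < 1 and informative.)

P[X ≥ 9] ≤ 7/36 ≈ 0.19444.


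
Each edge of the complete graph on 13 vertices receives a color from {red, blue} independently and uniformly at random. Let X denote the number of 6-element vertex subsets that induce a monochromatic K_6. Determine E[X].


Let X = Σ_S X_S over the C(13, 6) = 1716 subsets S of size 6, where X_S = 1 if the K_6 on S is monochromatic.
For a fixed S, the K_6 on S has C(6, 2) = 15 edges. P[all 15 edges red] = (1/2)^15, and likewise for blue, so P[monochromatic] = 2·(1/2)^15 = 2^{1 − 15} = 1/16384.
Summing: E[X] = C(13, 6) · 2^{1 − 15} = 1716 · 1/16384 = 429/4096.
Numerically: E[X] ≈ 0.1047.

E[X] = C(13,6)·2^(1−C(6,2)) = 429/4096 ≈ 0.1047.


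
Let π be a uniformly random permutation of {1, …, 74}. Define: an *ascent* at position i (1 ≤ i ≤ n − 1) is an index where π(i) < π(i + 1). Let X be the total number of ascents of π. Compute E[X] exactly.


Write X = Σ X_I over i = 1, …, 73, with X_I the indicator of one ascent.
There are 73 indicators.
For each fixed i, the pair (π(i), π(i+1)) is a uniformly random ordered pair of distinct values from {1, …, 74}; by symmetry P[π(i) < π(i+1)] = 1/2.
By linearity: E[X] = 73 · (1/2) = (74 − 1) · (1/2) = 73/2 ≈ 36.50000.

E[X] = 73/2 = 36.50000.


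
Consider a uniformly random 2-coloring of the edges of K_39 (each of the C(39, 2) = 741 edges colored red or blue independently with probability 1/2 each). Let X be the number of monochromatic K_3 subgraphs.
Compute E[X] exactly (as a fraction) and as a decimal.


Let X = Σ_S X_S over the C(39, 3) = 9139 subsets S of size 3, where X_S = 1 if the K_3 on S is monochromatic.
For a fixed S, the K_3 on S has C(3, 2) = 3 edges. P[all 3 edges red] = (1/2)^3, and likewise for blue, so P[monochromatic] = 2·(1/2)^3 = 2^{1 − 3} = 1/4.
Summing: E[X] = C(39, 3) · 2^{1 − 3} = 9139 · 1/4 = 9139/4.
Numerically: E[X] ≈ 2284.750000.

E[X] = C(39,3)·2^(1−C(3,2)) = 9139/4 ≈ 2284.750000.


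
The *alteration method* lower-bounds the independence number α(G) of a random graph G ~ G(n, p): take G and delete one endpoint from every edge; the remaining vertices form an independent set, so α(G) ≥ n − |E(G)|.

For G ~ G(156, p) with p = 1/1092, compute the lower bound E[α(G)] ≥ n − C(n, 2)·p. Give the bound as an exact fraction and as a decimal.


E[|E(G)|] = C(156, 2)·p = 12090 · (1/1092) = 155/14.
E[α(G)] ≥ n − E[|E(G)|] = 156 − 155/14 = 2029/14.
Numerically: ≈ 144.928571.
(This is only a lower bound; the true E[α(G)] may be larger.)

E[α(G)] ≥ 2029/14 ≈ 144.928571.


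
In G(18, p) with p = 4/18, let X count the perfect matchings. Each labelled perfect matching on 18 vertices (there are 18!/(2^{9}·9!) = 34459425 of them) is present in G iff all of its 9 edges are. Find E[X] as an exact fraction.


K_18 has 18!/(2^{9}·9!) = 34459425 labelled perfect matchings.
For each such perfect matching H, let X_H = 1 if all 9 edges of H are present in G. Then P[X_H = 1] = p^{9} = (2/9)^{9} = 512/387420489.
By linearity of expectation: E[X] = Σ_H E[X_H] = 34459425 · p^{9} = 34459425 · 512/387420489 = 217817600/4782969.
Numerically: E[X] ≈ 45.54.

E[X] = 34459425 · (2/9)^{9} = 217817600/4782969 ≈ 45.54.


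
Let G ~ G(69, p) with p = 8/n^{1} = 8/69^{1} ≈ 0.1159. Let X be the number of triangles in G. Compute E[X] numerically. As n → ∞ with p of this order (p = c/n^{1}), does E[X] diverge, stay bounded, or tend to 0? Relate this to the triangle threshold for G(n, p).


Number of potential triangles: C(69, 3) = 52394.
Each occurs with probability p³ ≈ (0.1159)³ ≈ 1.558557e-03.
By linearity: E[X] = C(69, 3)·p³ ≈ 52394 · 1.558557e-03 ≈ 81.6590.
Here α = 1, so p = 8/n is exactly at the triangle threshold p ~ 1/n. Asymptotically E[X] → c³/6 = 8³/6 = 256/3 ≈ 85.3333, a bounded constant. In this regime the triangle count is asymptotically Poisson(c³/6).

E[X] ≈ 81.6590; in regime p = Θ(1/n^{1}) E[X] stays bounded (at the triangle threshold p ~ 1/n).


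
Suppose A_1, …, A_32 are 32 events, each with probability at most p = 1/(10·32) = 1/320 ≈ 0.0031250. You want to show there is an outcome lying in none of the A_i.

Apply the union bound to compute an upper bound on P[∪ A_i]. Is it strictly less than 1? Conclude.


Union bound: P[∪_{i=1}^{32} A_i] ≤ Σ_i P[A_i] ≤ 32·p = 32·(1/320) = 1/10.
Numerically: 1/10 ≈ 0.1000000.
Is 1/10 < 1? YES.
Since P[∪ A_i] ≤ 1/10 < 1, the complement has P[∩ A_i^c] ≥ 1 − 1/10 = 9/10 > 0, so some outcome avoids every A_i.

32·p = 1/10 ≈ 0.1000000; existence CERTIFIED by the union bound.


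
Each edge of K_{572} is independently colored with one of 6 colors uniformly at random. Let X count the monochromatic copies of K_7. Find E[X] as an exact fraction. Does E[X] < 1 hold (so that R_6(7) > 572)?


E[X] = C(572, 7) · 6^{1 − 21} = 3831215212271304 · 6^{−20} = 3831215212271304/3656158440062976.
As a reduced fraction: E[X] = 17737107464219/16926659444736 ≈ 1.048.
Is E[X] < 1? NO.
Since E[X] ≥ 1, the first-moment bound is inconclusive at n = 572; it does NOT by itself certify R_6(7) > 572.

E[X] = 17737107464219/16926659444736 ≈ 1.048; E[X] ≥ 1; first-moment method inconclusive here.


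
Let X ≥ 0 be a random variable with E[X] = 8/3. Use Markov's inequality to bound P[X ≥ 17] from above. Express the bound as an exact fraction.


μ = E[X] = 8/3, a = 17.
Markov: P[X ≥ 17] ≤ μ/a = (8/3)/17 = 8/51.
Numerically: ≈ 0.157.
(Since a = 17 > μ = 2.667, the bound 8/51 is < 1 and informative.)

P[X ≥ 17] ≤ 8/51 ≈ 0.157.


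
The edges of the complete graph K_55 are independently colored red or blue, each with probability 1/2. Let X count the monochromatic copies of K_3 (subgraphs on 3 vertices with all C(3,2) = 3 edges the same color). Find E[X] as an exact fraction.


Let X = Σ_S X_S over the C(55, 3) = 26235 subsets S of size 3, where X_S = 1 if the K_3 on S is monochromatic.
For a fixed S, the K_3 on S has C(3, 2) = 3 edges. P[all 3 edges red] = (1/2)^3, and likewise for blue, so P[monochromatic] = 2·(1/2)^3 = 2^{1 − 3} = 1/4.
Summing: E[X] = C(55, 3) · 2^{1 − 3} = 26235 · 1/4 = 26235/4.
Numerically: E[X] ≈ 6558.7500.

E[X] = C(55,3)·2^(1−C(3,2)) = 26235/4 ≈ 6558.7500.


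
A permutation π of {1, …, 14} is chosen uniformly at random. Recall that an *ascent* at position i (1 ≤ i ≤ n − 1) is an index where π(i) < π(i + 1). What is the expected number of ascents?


Write X = Σ X_I over i = 1, …, 13, with X_I the indicator of one ascent.
There are 13 indicators.
For each fixed i, the pair (π(i), π(i+1)) is a uniformly random ordered pair of distinct values from {1, …, 14}; by symmetry P[π(i) < π(i+1)] = 1/2.
By linearity: E[X] = 13 · (1/2) = (14 − 1) · (1/2) = 13/2 ≈ 6.500000.

E[X] = 13/2 = 6.500000.


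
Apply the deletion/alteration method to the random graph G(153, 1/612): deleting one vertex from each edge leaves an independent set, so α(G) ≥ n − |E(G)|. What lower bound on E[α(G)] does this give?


E[|E(G)|] = C(153, 2)·p = 11628 · (1/612) = 19.
E[α(G)] ≥ n − E[|E(G)|] = 153 − 19 = 134.
Numerically: ≈ 134.000.
(This is only a lower bound; the true E[α(G)] may be larger.)

E[α(G)] ≥ 134 ≈ 134.000.


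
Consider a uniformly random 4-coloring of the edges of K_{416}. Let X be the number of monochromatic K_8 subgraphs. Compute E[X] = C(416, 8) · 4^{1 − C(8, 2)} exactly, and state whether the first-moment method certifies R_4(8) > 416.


E[X] = C(416, 8) · 4^{1 − 28} = 20788229335792620 · 4^{−27} = 20788229335792620/18014398509481984.
As a reduced fraction: E[X] = 5197057333948155/4503599627370496 ≈ 1.1540.
Is E[X] < 1? NO.
Since E[X] ≥ 1, the first-moment bound is inconclusive at n = 416; it does NOT by itself certify R_4(8) > 416.

E[X] = 5197057333948155/4503599627370496 ≈ 1.1540; E[X] ≥ 1; first-moment method inconclusive here.


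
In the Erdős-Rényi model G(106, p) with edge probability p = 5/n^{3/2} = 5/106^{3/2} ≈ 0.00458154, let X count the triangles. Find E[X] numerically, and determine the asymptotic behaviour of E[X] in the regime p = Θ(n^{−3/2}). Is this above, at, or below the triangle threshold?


Number of potential triangles: C(106, 3) = 192920.
Each occurs with probability p³ ≈ (0.00458154)³ ≈ 9.61686721e-08.
By linearity: E[X] = C(106, 3)·p³ ≈ 192920 · 9.61686721e-08 ≈ 0.018553.
Since α = 3/2 > 1, p = c/n^{3/2} = o(1/n) is below the triangle threshold p ~ 1/n. Asymptotically E[X] ~ (c³/6)·n^{3(1−α)} = (5³/6)·n^{-1.5} → 0, so by Markov's inequality G has no triangles w.h.p.

E[X] ≈ 0.018553; in regime p = Θ(1/n^{3/2}) E[X] tends to 0 (below the triangle threshold p ~ 1/n).


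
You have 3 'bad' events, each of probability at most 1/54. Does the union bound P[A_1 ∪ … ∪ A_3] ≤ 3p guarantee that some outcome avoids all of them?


Union bound: P[∪_{i=1}^{3} A_i] ≤ Σ_i P[A_i] ≤ 3·p = 3·(1/54) = 1/18.
Numerically: 1/18 ≈ 0.055556.
Is 1/18 < 1? YES.
Since P[∪ A_i] ≤ 1/18 < 1, the complement has P[∩ A_i^c] ≥ 1 − 1/18 = 17/18 > 0, so some outcome avoids every A_i.

3·p = 1/18 ≈ 0.055556; existence CERTIFIED by the union bound.


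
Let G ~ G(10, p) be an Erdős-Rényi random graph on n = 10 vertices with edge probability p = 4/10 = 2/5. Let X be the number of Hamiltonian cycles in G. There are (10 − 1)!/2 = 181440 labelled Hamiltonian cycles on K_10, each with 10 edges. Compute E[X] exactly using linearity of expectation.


K_10 has (10 − 1)!/2 = 181440 labelled Hamiltonian cycles.
For each such Hamiltonian cycle H, let X_H = 1 if all 10 edges of H are present in G. Then P[X_H = 1] = p^{10} = (2/5)^{10} = 1024/9765625.
By linearity of expectation: E[X] = Σ_H E[X_H] = 181440 · p^{10} = 181440 · 1024/9765625 = 37158912/1953125.
Numerically: E[X] ≈ 19.0254.

E[X] = 181440 · (2/5)^{10} = 37158912/1953125 ≈ 19.0254.


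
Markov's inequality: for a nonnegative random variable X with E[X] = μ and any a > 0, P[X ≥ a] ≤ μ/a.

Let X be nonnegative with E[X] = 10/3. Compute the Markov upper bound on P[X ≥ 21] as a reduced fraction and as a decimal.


μ = E[X] = 10/3, a = 21.
Markov: P[X ≥ 21] ≤ μ/a = (10/3)/21 = 10/63.
Numerically: ≈ 0.1587.
(Since a = 21 > μ = 3.3333, the bound 10/63 is < 1 and informative.)

P[X ≥ 21] ≤ 10/63 ≈ 0.1587.


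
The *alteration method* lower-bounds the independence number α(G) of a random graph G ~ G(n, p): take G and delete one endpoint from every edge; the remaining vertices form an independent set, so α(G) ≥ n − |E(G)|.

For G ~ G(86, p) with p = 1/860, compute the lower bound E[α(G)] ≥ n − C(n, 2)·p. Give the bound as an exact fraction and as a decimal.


E[|E(G)|] = C(86, 2)·p = 3655 · (1/860) = 17/4.
E[α(G)] ≥ n − E[|E(G)|] = 86 − 17/4 = 327/4.
Numerically: ≈ 81.750.
(This is only a lower bound; the true E[α(G)] may be larger.)

E[α(G)] ≥ 327/4 ≈ 81.750.


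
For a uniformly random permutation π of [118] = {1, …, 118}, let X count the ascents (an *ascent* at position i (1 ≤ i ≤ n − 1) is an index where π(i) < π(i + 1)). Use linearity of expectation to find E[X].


Write X = Σ X_I over i = 1, …, 117, with X_I the indicator of one ascent.
There are 117 indicators.
For each fixed i, the pair (π(i), π(i+1)) is a uniformly random ordered pair of distinct values from {1, …, 118}; by symmetry P[π(i) < π(i+1)] = 1/2.
By linearity: E[X] = 117 · (1/2) = (118 − 1) · (1/2) = 117/2 ≈ 58.500.

E[X] = 117/2 = 58.500.


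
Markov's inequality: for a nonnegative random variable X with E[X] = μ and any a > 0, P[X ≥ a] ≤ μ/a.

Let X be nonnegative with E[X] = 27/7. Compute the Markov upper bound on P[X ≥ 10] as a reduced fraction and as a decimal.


μ = E[X] = 27/7, a = 10.
Markov: P[X ≥ 10] ≤ μ/a = (27/7)/10 = 27/70.
Numerically: ≈ 0.385714.
(Since a = 10 > μ = 3.857143, the bound 27/70 is < 1 and informative.)

P[X ≥ 10] ≤ 27/70 ≈ 0.385714.


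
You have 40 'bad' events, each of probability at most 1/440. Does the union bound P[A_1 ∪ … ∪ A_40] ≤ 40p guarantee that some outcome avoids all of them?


Union bound: P[∪_{i=1}^{40} A_i] ≤ Σ_i P[A_i] ≤ 40·p = 40·(1/440) = 1/11.
Numerically: 1/11 ≈ 0.09091.
Is 1/11 < 1? YES.
Since P[∪ A_i] ≤ 1/11 < 1, the complement has P[∩ A_i^c] ≥ 1 − 1/11 = 10/11 > 0, so some outcome avoids every A_i.

40·p = 1/11 ≈ 0.09091; existence CERTIFIED by the union bound.


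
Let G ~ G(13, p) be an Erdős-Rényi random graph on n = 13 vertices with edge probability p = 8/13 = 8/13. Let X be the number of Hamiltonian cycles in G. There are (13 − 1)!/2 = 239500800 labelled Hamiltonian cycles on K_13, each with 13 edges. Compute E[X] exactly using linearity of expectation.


K_13 has (13 − 1)!/2 = 239500800 labelled Hamiltonian cycles.
For each such Hamiltonian cycle H, let X_H = 1 if all 13 edges of H are present in G. Then P[X_H = 1] = p^{13} = (8/13)^{13} = 549755813888/302875106592253.
Summing the indicators: E[X] = Σ_H E[X_H] = 239500800 · p^{13} = 239500800 · 549755813888/302875106592253 = 131666957230827110400/302875106592253.
Numerically: E[X] ≈ 4.347e+05.

E[X] = 239500800 · (8/13)^{13} = 131666957230827110400/302875106592253 ≈ 4.347e+05.


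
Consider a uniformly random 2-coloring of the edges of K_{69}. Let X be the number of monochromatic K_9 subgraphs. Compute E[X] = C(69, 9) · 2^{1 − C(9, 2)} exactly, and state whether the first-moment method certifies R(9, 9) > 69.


E[X] = C(69, 9) · 2^{1 − 36} = 56672074888 · 2^{−35} = 56672074888/34359738368.
As a reduced fraction: E[X] = 7084009361/4294967296 ≈ 1.64937.
Is E[X] < 1? NO.
Since E[X] ≥ 1, the first-moment bound is inconclusive at n = 69; it does NOT by itself certify R(9, 9) > 69.

E[X] = 7084009361/4294967296 ≈ 1.64937; E[X] ≥ 1; first-moment method inconclusive here.


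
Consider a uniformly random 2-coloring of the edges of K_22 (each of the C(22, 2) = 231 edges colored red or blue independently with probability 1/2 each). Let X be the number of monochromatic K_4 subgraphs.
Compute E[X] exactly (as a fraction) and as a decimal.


Let X = Σ_S X_S over the C(22, 4) = 7315 subsets S of size 4, where X_S = 1 if the K_4 on S is monochromatic.
For a fixed S, the K_4 on S has C(4, 2) = 6 edges. P[all 6 edges red] = (1/2)^6, and likewise for blue, so P[monochromatic] = 2·(1/2)^6 = 2^{1 − 6} = 1/32.
By linearity of expectation: E[X] = C(22, 4) · 2^{1 − 6} = 7315 · 1/32 = 7315/32.
Numerically: E[X] ≈ 228.594.

E[X] = C(22,4)·2^(1−C(4,2)) = 7315/32 ≈ 228.594.


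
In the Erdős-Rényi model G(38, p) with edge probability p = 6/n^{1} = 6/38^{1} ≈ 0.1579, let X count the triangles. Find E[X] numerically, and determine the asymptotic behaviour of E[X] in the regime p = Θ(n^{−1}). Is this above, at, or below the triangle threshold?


Number of potential triangles: C(38, 3) = 8436.
Each occurs with probability p³ ≈ (0.1579)³ ≈ 3.936434e-03.
By linearity: E[X] = C(38, 3)·p³ ≈ 8436 · 3.936434e-03 ≈ 33.2078.
Here α = 1, so p = 6/n is exactly at the triangle threshold p ~ 1/n. Asymptotically E[X] → c³/6 = 6³/6 = 36 ≈ 36.0000, a bounded constant. In this regime the triangle count is asymptotically Poisson(c³/6).

E[X] ≈ 33.2078; in regime p = Θ(1/n^{1}) E[X] stays bounded (at the triangle threshold p ~ 1/n).


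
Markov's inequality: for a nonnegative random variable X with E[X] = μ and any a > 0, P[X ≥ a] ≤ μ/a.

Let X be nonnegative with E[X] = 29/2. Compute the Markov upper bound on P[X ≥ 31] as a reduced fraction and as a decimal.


μ = E[X] = 29/2, a = 31.
Markov: P[X ≥ 31] ≤ μ/a = (29/2)/31 = 29/62.
Numerically: ≈ 0.4677.
(Since a = 31 > μ = 14.5000, the bound 29/62 is < 1 and informative.)

P[X ≥ 31] ≤ 29/62 ≈ 0.4677.


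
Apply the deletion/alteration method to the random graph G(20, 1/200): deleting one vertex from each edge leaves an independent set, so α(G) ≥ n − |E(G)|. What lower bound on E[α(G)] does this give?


E[|E(G)|] = C(20, 2)·p = 190 · (1/200) = 19/20.
E[α(G)] ≥ n − E[|E(G)|] = 20 − 19/20 = 381/20.
Numerically: ≈ 19.050.
(This is only a lower bound; the true E[α(G)] may be larger.)

E[α(G)] ≥ 381/20 ≈ 19.050.


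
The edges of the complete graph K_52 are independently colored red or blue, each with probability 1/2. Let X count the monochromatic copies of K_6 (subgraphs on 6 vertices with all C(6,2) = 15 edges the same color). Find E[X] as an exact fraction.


Let X = Σ_S X_S over the C(52, 6) = 20358520 subsets S of size 6, where X_S = 1 if the K_6 on S is monochromatic.
For a fixed S, the K_6 on S has C(6, 2) = 15 edges. P[all 15 edges red] = (1/2)^15, and likewise for blue, so P[monochromatic] = 2·(1/2)^15 = 2^{1 − 15} = 1/16384.
Summing: E[X] = C(52, 6) · 2^{1 − 15} = 20358520 · 1/16384 = 2544815/2048.
Numerically: E[X] ≈ 1242.585.

E[X] = C(52,6)·2^(1−C(6,2)) = 2544815/2048 ≈ 1242.585.


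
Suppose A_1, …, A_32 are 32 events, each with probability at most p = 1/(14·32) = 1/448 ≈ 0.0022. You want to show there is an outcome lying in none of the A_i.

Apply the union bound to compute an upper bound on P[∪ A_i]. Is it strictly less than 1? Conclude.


Union bound: P[∪_{i=1}^{32} A_i] ≤ Σ_i P[A_i] ≤ 32·p = 32·(1/448) = 1/14.
Numerically: 1/14 ≈ 0.0714.
Is 1/14 < 1? YES.
Since P[∪ A_i] ≤ 1/14 < 1, the complement has P[∩ A_i^c] ≥ 1 − 1/14 = 13/14 > 0, so some outcome avoids every A_i.

32·p = 1/14 ≈ 0.0714; existence CERTIFIED by the union bound.


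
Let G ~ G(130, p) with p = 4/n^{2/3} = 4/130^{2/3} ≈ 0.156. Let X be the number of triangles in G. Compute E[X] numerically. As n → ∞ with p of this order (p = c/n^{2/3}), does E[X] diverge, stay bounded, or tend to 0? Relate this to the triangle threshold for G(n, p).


Number of potential triangles: C(130, 3) = 357760.
Each occurs with probability p³ ≈ (0.156)³ ≈ 3.78698e-03.
By linearity: E[X] = C(130, 3)·p³ ≈ 357760 · 3.78698e-03 ≈ 1354.831.
Since α = 2/3 < 1, p = c/n^{2/3} ≫ 1/n is above the triangle threshold p ~ 1/n. Asymptotically E[X] ~ (c³/6)·n^{3(1−α)} = (4³/6)·n^{1} → ∞; triangles are abundant w.h.p.

E[X] ≈ 1354.831; in regime p = Θ(1/n^{2/3}) E[X] diverges (above the triangle threshold p ~ 1/n).


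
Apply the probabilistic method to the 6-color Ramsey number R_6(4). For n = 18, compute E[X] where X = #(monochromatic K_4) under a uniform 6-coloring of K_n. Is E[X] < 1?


E[X] = C(18, 4) · 6^{1 − 6} = 3060 · 6^{−5} = 3060/7776.
As a reduced fraction: E[X] = 85/216 ≈ 0.394.
Is E[X] < 1? YES.
Since E[X] < 1, there exists a 6-coloring of K_{18} with no monochromatic K_4; hence R_6(4) > 18.

E[X] = 85/216 ≈ 0.394; E[X] < 1, so R_6(4) > 18.


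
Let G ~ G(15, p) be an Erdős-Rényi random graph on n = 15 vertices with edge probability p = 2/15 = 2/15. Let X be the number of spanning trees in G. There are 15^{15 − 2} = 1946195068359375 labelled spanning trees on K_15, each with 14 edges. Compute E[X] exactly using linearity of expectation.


K_15 has 15^{15 − 2} = 1946195068359375 labelled spanning trees.
For each such spanning tree H, let X_H = 1 if all 14 edges of H are present in G. Then P[X_H = 1] = p^{14} = (2/15)^{14} = 16384/29192926025390625.
Summing the indicators: E[X] = Σ_H E[X_H] = 1946195068359375 · p^{14} = 1946195068359375 · 16384/29192926025390625 = 16384/15.
Numerically: E[X] ≈ 1092.

E[X] = 1946195068359375 · (2/15)^{14} = 16384/15 ≈ 1092.


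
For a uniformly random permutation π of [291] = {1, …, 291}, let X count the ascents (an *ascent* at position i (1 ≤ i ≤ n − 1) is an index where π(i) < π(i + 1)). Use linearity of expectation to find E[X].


Write X = Σ X_I over i = 1, …, 290, with X_I the indicator of one ascent.
There are 290 indicators.
For each fixed i, the pair (π(i), π(i+1)) is a uniformly random ordered pair of distinct values from {1, …, 291}; by symmetry P[π(i) < π(i+1)] = 1/2.
By linearity: E[X] = 290 · (1/2) = (291 − 1) · (1/2) = 145 ≈ 145.00000.

E[X] = 145 = 145.00000.


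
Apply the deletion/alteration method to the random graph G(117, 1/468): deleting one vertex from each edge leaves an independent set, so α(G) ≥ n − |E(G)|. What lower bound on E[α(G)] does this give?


E[|E(G)|] = C(117, 2)·p = 6786 · (1/468) = 29/2.
E[α(G)] ≥ n − E[|E(G)|] = 117 − 29/2 = 205/2.
Numerically: ≈ 102.500.
(This is only a lower bound; the true E[α(G)] may be larger.)

E[α(G)] ≥ 205/2 ≈ 102.500.


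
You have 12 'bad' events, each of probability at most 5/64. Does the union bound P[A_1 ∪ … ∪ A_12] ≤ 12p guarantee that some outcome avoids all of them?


Union bound: P[∪_{i=1}^{12} A_i] ≤ Σ_i P[A_i] ≤ 12·p = 12·(5/64) = 15/16.
Numerically: 15/16 ≈ 0.938.
Is 15/16 < 1? YES.
Since P[∪ A_i] ≤ 15/16 < 1, the complement has P[∩ A_i^c] ≥ 1 − 15/16 = 1/16 > 0, so some outcome avoids every A_i.

12·p = 15/16 ≈ 0.938; existence CERTIFIED by the union bound.


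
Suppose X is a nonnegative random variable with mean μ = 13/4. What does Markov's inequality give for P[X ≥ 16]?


μ = E[X] = 13/4, a = 16.
Markov: P[X ≥ 16] ≤ μ/a = (13/4)/16 = 13/64.
Numerically: ≈ 0.203.
(Since a = 16 > μ = 3.250, the bound 13/64 is < 1 and informative.)

P[X ≥ 16] ≤ 13/64 ≈ 0.203.


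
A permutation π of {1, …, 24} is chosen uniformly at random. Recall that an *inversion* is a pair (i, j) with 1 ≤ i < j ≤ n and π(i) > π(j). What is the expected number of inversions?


Write X = Σ X_I over the C(24, 2) = 276 pairs i < j, with X_I the indicator of one inversion.
There are 276 indicators.
For each fixed pair i < j, the values π(i) and π(j) are two distinct elements of {1, …, 24} in uniformly random order; by symmetry P[π(i) > π(j)] = 1/2.
By linearity: E[X] = 276 · (1/2) = C(24, 2) · (1/2) = 276/2 = 138 ≈ 138.0000.

E[X] = 138 = 138.0000.


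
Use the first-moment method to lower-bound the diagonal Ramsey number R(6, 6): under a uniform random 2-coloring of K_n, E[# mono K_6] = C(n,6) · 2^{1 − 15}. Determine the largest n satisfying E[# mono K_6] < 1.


We need C(n, 6) · 2^{1 − 15} < 1, i.e. C(n, 6) < 2^{15 − 1} = 16384.
Check values of n near the boundary:
  n = 15: C(15, 6) = 5005; 5005 < 16384? YES
  n = 16: C(16, 6) = 8008; 8008 < 16384? YES
  n = 17: C(17, 6) = 12376; 12376 < 16384? YES
  n = 18: C(18, 6) = 18564; 18564 < 16384? NO
The largest n with C(n, 6) < 16384 is n = 17 (where E[X] = 1547/2048 ≈ 0.755). Hence R(6, 6) > 17, i.e. R(6, 6) ≥ 18.

Largest n = 17; hence R(6, 6) > 17.


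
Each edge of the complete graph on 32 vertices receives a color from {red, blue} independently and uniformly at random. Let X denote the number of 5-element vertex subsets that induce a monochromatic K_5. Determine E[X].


Let X = Σ_S X_S over the C(32, 5) = 201376 subsets S of size 5, where X_S = 1 if the K_5 on S is monochromatic.
For a fixed S, the K_5 on S has C(5, 2) = 10 edges. P[all 10 edges red] = (1/2)^10, and likewise for blue, so P[monochromatic] = 2·(1/2)^10 = 2^{1 − 10} = 1/512.
By linearity: E[X] = C(32, 5) · 2^{1 − 10} = 201376 · 1/512 = 6293/16.
Numerically: E[X] ≈ 393.31250.

E[X] = C(32,5)·2^(1−C(5,2)) = 6293/16 ≈ 393.31250.


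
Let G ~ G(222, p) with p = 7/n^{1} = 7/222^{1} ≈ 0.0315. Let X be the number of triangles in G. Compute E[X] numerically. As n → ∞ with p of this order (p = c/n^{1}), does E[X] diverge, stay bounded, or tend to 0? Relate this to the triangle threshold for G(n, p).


Number of potential triangles: C(222, 3) = 1798940.
Each occurs with probability p³ ≈ (0.0315)³ ≈ 3.13498e-05.
By linearity: E[X] = C(222, 3)·p³ ≈ 1798940 · 3.13498e-05 ≈ 56.396.
Here α = 1, so p = 7/n is exactly at the triangle threshold p ~ 1/n. Asymptotically E[X] → c³/6 = 7³/6 = 343/6 ≈ 57.167, a bounded constant. In this regime the triangle count is asymptotically Poisson(c³/6).

E[X] ≈ 56.396; in regime p = Θ(1/n^{1}) E[X] stays bounded (at the triangle threshold p ~ 1/n).
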